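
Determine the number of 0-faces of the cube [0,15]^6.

Number of 0-faces = C(6,0) · 2^(6-0) = 1 · 64 = 64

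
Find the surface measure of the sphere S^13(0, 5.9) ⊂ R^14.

S = n·V_n(r)/r = 14·V_14(5.9)/5.9 (volume-to-surface relation), giving 8.80689e+10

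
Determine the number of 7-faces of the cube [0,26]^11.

f_7(11-cube) = (11 choose 7) · 2^4 = 5280.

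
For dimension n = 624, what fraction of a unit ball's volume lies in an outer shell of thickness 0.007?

1 - (1-0.007)^624 ≈ 0.987517 ≈ 98.75%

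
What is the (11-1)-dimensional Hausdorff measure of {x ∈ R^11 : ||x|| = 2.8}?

S = n·V_n(r)/r = 11·V_11(2.8)/2.8 (volume-to-surface relation), giving 613872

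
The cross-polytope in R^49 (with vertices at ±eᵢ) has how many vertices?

The 49-dimensional cross-polytope has 2n = 2·49 = 98 vertices.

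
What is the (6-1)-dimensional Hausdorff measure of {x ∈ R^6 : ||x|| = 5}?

S_6(5) = 2·π^(6/2)·(5)^5 / Γ(6/2) = 3125·π^3 ≈ 96894.6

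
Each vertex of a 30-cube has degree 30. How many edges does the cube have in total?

Number of 1-faces = C(30,1)·2^(30-1) = 30·536870912 = 16106127360.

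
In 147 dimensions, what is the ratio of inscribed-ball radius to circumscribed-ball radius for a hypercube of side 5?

Ratio = (s/2)/(s√147/2) = 147^(-1/2) ≈ 0.0824786.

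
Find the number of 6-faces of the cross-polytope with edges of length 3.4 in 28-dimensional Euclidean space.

f_6(28-orthoplex) = 2^7 · (28 choose 7) = 151557120.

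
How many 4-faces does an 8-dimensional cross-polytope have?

An n-cross-polytope has 2^(k+1)·C(n,k+1) k-faces. Here 2^5·C(8,5) = 32·56 = 1792.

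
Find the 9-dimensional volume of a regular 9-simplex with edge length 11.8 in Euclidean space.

V_9 = √(10) · 11.8^9 / (9! · 2^(9/2)) ≈ 1708.21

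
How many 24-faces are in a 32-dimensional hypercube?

An n-cube has C(n,k)·2^(n-k) k-faces. Here C(32,24)·2^8 = 10518300·256 = 2692684800.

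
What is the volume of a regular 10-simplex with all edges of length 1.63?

Volume = 1.63^10 · √(11/2^10) / 10! ≈ 3.78146e-06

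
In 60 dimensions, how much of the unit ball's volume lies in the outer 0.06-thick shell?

Shell fraction = 1 - (1-0.06)^60 ≈ 0.975584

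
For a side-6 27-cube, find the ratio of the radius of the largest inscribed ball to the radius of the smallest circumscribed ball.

r_in / r_out = (6/2) / (6√27/2) = 1/√27 ≈ 0.19245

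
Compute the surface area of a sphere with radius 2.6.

S_3(2.6) = 2·π^(3/2)·(2.6)^2 / Γ(3/2) = 4πr² = 4π·(2.6)² ≈ 84.9487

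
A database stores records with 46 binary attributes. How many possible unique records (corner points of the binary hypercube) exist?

Number of vertices = 2^46 = 70368744177664.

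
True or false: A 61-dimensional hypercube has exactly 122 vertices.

False. The 61-cube has 2^61 = 2305843009213693952 vertices.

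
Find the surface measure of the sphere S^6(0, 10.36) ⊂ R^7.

|∂B_7(10.36)| ≈ 4.08919e+07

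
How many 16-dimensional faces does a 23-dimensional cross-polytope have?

f_16(23-orthoplex) = 2^17 · (23 choose 17) = 13231325184.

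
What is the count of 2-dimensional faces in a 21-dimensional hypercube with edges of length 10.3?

Number of 2-faces = C(21,2) · 2^(21-2) = 210 · 524288 = 110100480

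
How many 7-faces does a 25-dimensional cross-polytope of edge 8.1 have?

Number of 7-faces = 2^(7+1) · C(25,7+1) = 256 · 1081575 = 276883200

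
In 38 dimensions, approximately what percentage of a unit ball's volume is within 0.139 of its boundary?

1 - (1-0.139)^38 ≈ 0.996611 ≈ 99.66%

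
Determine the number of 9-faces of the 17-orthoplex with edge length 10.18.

Each 9-face is the convex hull of 10 vertices, one chosen as ±e_i from each of 10 distinct axes: 2^10·C(17,10) = 19914752.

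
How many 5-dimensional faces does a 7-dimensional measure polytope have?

f_5(7-cube) = (7 choose 5) · 2^2 = 84.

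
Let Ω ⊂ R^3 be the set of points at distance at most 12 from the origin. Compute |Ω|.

The n-ball volume is π^(n/2)·r^n/Γ(n/2+1). With n=3, r=12: V = 2304·π ≈ 7238.23.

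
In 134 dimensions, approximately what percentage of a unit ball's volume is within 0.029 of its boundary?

1 - (1-0.029)^134 ≈ 0.980619 ≈ 98.06%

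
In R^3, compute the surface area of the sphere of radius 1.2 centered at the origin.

S = n·V_n(r)/r = 3·V_3(1.2)/1.2 (volume-to-surface relation), giving 4πr² = 4π·(1.2)² ≈ 18.0956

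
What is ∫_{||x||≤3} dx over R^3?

Volume = π^{3/2}·(3)^3/Γ(5/2) = 36·π ≈ 113.097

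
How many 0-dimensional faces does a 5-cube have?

f_0(5-cube) = (5 choose 0) · 2^5 = 32.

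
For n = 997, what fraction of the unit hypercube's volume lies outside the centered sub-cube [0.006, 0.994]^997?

Shell fraction = 1 - (1-0.012)^997 ≈ 0.999994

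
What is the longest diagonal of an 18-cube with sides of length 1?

The space diagonal of an n-cube of side s is s√n. Here 1·√18 ≈ 4.24264.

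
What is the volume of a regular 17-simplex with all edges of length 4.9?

Volume = 4.9^17 · √(18/2^17) / 17! ≈ 1.78298e-05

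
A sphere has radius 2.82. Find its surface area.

|∂B_3(2.82)| = 4πr² = 4π·(2.82)² ≈ 99.9328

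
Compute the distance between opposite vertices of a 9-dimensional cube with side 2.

Diagonal = √9 · 2 = 6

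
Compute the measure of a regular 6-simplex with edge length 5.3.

V = (5.3^6 / 6!) · √((6+1) / 2^6) ≈ 10.1808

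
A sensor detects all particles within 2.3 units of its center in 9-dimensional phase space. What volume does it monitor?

Volume = π^{9/2}·(2.3)^9/Γ(11/2) ≈ 5941.12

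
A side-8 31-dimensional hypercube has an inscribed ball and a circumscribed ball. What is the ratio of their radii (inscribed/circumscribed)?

r_in / r_out = (8/2) / (8√31/2) = 1/√31 ≈ 0.179605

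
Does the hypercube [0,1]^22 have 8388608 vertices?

False. The 22-cube has 2^22 = 4194304 vertices.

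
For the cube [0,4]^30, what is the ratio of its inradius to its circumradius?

For an n-cube of any side s, the inradius is s/2 and the circumradius is s√n/2, so the ratio is 1/√30 ≈ 0.182574.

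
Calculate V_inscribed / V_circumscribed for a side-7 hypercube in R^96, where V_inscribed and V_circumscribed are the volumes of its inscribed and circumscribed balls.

V_in/V_out = n^(-n/2) = 96^(-96/2) ≈ 7.09546e-96.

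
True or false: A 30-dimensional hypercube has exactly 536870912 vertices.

False. The 30-cube has 2^30 = 1073741824 vertices.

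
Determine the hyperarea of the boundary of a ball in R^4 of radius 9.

The surface area of an n-ball is 2π^(n/2) r^(n-1) / Γ(n/2). For n=4, r=9: 1458·π^2 ≈ 14389.9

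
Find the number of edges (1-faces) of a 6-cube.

An n-cube has C(n,k)·2^(n-k) k-faces. Here C(6,1)·2^5 = 6·32 = 192.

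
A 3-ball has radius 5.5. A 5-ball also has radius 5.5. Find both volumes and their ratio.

V_3(5.5) ≈ 696.91. V_5(5.5) ≈ 26491.8. Ratio V_3/V_5 ≈ 0.02631.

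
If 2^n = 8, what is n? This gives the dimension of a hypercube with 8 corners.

Since 2^n = 8, we have n = 3.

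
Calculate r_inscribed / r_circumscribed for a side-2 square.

r_in / r_out = (2/2) / (2√2/2) = 1/√2 ≈ 0.707107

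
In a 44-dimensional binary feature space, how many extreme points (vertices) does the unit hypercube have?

The 44-cube has 2^44 = 17592186044416 vertices.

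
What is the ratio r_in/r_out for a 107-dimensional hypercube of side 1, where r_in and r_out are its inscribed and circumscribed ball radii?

For an n-cube of any side s, the inradius is s/2 and the circumradius is s√n/2, so the ratio is 1/√107 ≈ 0.0966736.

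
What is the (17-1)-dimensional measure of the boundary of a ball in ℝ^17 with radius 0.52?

S_17(0.52) = 2·π^(17/2)·(0.52)^16 / Γ(17/2) ≈ 6.84957e-05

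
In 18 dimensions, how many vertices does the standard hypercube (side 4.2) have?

An n-cube has 2^n vertices; for n = 18 that is 2^18 = 262144.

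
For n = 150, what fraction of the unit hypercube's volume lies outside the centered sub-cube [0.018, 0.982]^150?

Shell fraction = 1 - (1-0.036)^150 ≈ 0.995912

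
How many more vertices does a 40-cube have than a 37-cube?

The 40-cube has 2^40 = 1099511627776 vertices. The 37-cube has 2^37 = 137438953472 vertices. Difference: 1099511627776 - 137438953472 = 962072674304.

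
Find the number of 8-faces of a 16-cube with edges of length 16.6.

An n-cube has C(n,k)·2^(n-k) k-faces. Here C(16,8)·2^8 = 12870·256 = 3294720.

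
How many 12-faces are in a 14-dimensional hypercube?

An n-cube has C(n,k)·2^(n-k) k-faces. Here C(14,12)·2^2 = 91·4 = 364.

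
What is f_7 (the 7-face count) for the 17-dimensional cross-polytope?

Each 7-face is the convex hull of 8 vertices, one chosen as ±e_i from each of 8 distinct axes: 2^8·C(17,8) = 6223360.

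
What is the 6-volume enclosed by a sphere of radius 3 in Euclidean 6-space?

V = 243·π^3/2 ≈ 3767.26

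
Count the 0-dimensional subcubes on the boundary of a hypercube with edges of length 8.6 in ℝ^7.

f_0(7-cube) = (7 choose 0) · 2^7 = 128.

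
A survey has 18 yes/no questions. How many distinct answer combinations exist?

An n-cube has 2^n vertices; for n = 18 that is 2^18 = 262144.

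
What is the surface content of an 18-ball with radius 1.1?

S = n·V_n(r)/r = 18·V_18(1.1)/1.1 (volume-to-surface relation), giving 7.47367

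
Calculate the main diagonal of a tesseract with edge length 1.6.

The space diagonal of an n-cube of side s is s√n. Here 1.6·√4 = 3.2.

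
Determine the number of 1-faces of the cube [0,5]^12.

f_1(12-cube) = (12 choose 1) · 2^11 = 24576.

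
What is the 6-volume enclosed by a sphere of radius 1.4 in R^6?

Volume = π^{6/2}·(1.4)^6/Γ(4) ≈ 38.9105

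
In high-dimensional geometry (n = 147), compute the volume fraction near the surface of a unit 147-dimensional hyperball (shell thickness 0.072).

1 - (1-0.072)^147 ≈ 0.999983 ≈ 99.998304%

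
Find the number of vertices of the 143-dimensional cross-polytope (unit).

The 143-dimensional cross-polytope has 2n = 2·143 = 286 vertices.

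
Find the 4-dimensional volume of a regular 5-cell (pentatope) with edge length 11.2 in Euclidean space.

V = (11.2^4 / 4!) · √((4+1) / 2^4) ≈ 366.51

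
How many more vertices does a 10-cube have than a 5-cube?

The 10-cube has 2^10 = 1024 vertices. The 5-cube has 2^5 = 32 vertices. Difference: 1024 - 32 = 992.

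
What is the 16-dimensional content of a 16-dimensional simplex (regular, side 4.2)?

For a regular n-simplex with edge a, V = (a^n / n!)·√((n+1)/2^n). With a=4.2, n=16: V ≈ 7.21695e-06.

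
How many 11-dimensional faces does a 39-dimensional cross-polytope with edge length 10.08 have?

Number of 11-faces = 2^(11+1) · C(39,11+1) = 4096 · 3910797436 = 16018626297856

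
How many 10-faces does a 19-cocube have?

f_10(19-orthoplex) = 2^11 · (19 choose 11) = 154791936.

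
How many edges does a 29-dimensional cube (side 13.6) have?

Each of the 2^29 = 536870912 vertices has degree 29; total edges = 29·2^29/2 = 7784628224.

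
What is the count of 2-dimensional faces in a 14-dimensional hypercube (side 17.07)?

Number of 2-faces = C(14,2) · 2^(14-2) = 91 · 4096 = 372736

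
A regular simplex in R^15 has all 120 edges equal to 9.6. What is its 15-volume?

V_15 = √(16) · 9.6^15 / (15! · 2^(15/2)) ≈ 9.16018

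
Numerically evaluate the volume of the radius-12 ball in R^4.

V_4(12) = π^(4/2) · (12)^4 / Γ(4/2 + 1) = 10368·π^2 ≈ 102328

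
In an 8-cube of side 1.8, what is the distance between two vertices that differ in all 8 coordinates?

d = √(1.8² + 1.8² + ... + 1.8²) [8 terms] = √(8·1.8²) = 1.8√8 ≈ 5.09117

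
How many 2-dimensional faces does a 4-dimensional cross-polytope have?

f_2(4-orthoplex) = 2^3 · (4 choose 3) = 32.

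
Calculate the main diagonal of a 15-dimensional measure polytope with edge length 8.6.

||(8.6,8.6,...,8.6)|| = √(15)·8.6 ≈ 33.3077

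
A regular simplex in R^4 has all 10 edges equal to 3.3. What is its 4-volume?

Volume = 3.3^4 · √(5/2^4) / 4! ≈ 2.76229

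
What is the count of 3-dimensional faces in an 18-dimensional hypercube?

An n-cube has C(n,k)·2^(n-k) k-faces. Here C(18,3)·2^15 = 816·32768 = 26738688.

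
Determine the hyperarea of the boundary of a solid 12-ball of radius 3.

The surface area of an n-ball is 2π^(n/2) r^(n-1) / Γ(n/2). For n=12, r=3: 59049·π^6/20 ≈ 2.83845e+06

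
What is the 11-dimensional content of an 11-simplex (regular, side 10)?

Volume = 10^11 · √(12/2^11) / 11! ≈ 191.765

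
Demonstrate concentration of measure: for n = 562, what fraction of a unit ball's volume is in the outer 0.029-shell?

1 - (1-0.029)^562 ≈ 0.9999999344 ≈ 99.999993%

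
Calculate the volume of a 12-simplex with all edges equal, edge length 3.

Volume = 3^12 · √(13/2^12) / 12! ≈ 6.25043e-05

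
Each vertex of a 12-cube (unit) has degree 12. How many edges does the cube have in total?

The 12-cube has n·2^(n-1) = 12·2^11 = 12·2048 = 24576 edges.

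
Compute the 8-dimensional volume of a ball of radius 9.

V = 14348907·π^4/8 ≈ 1.74714e+08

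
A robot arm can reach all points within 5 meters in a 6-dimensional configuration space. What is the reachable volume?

Volume = π^{6/2}·(5)^6/Γ(4) = 15625·π^3/6 ≈ 80745.5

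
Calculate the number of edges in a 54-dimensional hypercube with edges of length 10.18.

Number of 1-faces = C(54,1)·2^(54-1) = 54·9007199254740992 = 486388759756013568.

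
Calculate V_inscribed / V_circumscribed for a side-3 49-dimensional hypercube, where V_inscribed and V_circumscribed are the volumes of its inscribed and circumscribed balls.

Volume scales as r^n, and r_in/r_out = 1/√49, giving (1/√49)^49 ≈ 3.89221e-42.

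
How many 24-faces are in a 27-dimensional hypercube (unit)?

Choose 24 of 27 axes to span the face (C(27,24) = 2925 ways), then fix each of the remaining 3 coordinates at one of its two extreme values (2^3 = 8 ways): 2925·8 = 23400.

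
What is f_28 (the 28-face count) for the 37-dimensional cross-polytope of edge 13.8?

Number of 28-faces = 2^(28+1) · C(37,28+1) = 536870912 · 38608020 = 20727522907914240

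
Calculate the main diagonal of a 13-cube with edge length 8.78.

||(8.78,8.78,...,8.78)|| = √(13)·8.78 ≈ 31.6567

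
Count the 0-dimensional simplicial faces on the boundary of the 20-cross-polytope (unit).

Number of 0-faces = 2^(0+1) · C(20,0+1) = 2 · 20 = 40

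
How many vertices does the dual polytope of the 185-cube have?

The vertices are ±e_1, ..., ±e_185, so there are 2·185 = 370.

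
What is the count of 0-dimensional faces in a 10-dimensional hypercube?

Number of 0-faces = C(10,0) · 2^(10-0) = 1 · 1024 = 1024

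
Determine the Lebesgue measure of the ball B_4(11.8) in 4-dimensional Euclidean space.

V_4(11.8) = π^(4/2) · (11.8)^4 / Γ(4/2 + 1) ≈ 95674.8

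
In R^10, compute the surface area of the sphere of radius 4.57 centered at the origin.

|∂B_10(4.57)| ≈ 2.21725e+07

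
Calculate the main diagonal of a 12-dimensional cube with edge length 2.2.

Diagonal = √12 · 2.2 ≈ 7.62102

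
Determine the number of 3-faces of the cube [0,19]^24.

Choose 3 of 24 axes to span the face (C(24,3) = 2024 ways), then fix each of the remaining 21 coordinates at one of its two extreme values (2^21 = 2097152 ways): 2024·2097152 = 4244635648.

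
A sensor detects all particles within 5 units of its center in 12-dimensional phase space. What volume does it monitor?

The n-ball volume is π^(n/2)·r^n/Γ(n/2+1). With n=12, r=5: V = 48828125·π^6/144 ≈ 3.25992e+08.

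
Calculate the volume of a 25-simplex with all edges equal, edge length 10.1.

For a regular n-simplex with edge a, V = (a^n / n!)·√((n+1)/2^n). With a=10.1, n=25: V ≈ 0.00072778.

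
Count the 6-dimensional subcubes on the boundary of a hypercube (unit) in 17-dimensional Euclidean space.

An n-cube has C(n,k)·2^(n-k) k-faces. Here C(17,6)·2^11 = 12376·2048 = 25346048.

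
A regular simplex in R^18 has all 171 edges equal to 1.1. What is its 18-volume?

For a regular n-simplex with edge a, V = (a^n / n!)·√((n+1)/2^n). With a=1.1, n=18: V ≈ 7.39323e-18.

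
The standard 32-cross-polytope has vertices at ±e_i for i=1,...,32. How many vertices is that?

Number of vertices = 2n = 64.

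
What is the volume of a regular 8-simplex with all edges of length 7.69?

Volume = 7.69^8 · √(9/2^8) / 8! ≈ 56.8711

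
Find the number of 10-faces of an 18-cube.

Choose 10 of 18 axes to span the face (C(18,10) = 43758 ways), then fix each of the remaining 8 coordinates at one of its two extreme values (2^8 = 256 ways): 43758·256 = 11202048.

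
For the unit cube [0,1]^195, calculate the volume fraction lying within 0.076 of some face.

The inner cube has side 1-2·0.076 = 0.848 and volume (0.848)^195 ≈ 1.089e-14, so the shell holds 1 - 1.089e-14 of the volume.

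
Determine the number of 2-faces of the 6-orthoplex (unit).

f_2(6-orthoplex) = 2^3 · (6 choose 3) = 160.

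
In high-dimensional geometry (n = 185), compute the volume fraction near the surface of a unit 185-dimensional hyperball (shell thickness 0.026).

1 - (1-0.026)^185 ≈ 0.992354 ≈ 99.24%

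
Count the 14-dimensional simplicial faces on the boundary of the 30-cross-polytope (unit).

Each 14-face is the convex hull of 15 vertices, one chosen as ±e_i from each of 15 distinct axes: 2^15·C(30,15) = 5082890895360.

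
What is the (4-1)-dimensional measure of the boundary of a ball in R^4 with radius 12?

S_4(12) = 2·π^(4/2)·(12)^3 / Γ(4/2) = 3456·π^2 ≈ 34109.4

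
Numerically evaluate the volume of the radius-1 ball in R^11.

V_11(1) = π^(11/2) · (1)^11 / Γ(11/2 + 1) = 64·π^5/10395 ≈ 1.8841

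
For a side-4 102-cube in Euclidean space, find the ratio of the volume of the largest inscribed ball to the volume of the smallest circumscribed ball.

The radii are 4/2 and 4√102/2, so the volume ratio is (1/√102)^102 = 102^{-102/2} ≈ 3.64243e-103.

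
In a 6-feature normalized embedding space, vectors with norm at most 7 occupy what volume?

Volume = π^{6/2}·(7)^6/Γ(4) = 117649·π^3/6 ≈ 607976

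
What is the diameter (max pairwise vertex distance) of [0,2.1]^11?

The space diagonal of an n-cube of side s is s√n. Here 2.1·√11 ≈ 6.96491.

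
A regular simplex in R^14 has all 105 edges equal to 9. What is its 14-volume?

V = (9^14 / 14!) · √((14+1) / 2^14) ≈ 7.94004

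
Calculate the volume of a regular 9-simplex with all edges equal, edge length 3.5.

For a regular n-simplex with edge a, V = (a^n / n!)·√((n+1)/2^n). With a=3.5, n=9: V ≈ 0.0303539.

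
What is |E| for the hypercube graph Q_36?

An n-cube has n·2^(n-1) edges. With n = 36: 36·34359738368 = 1236950581248.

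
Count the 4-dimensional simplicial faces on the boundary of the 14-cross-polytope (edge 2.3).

An n-cross-polytope has 2^(k+1)·C(n,k+1) k-faces. Here 2^5·C(14,5) = 32·2002 = 64064.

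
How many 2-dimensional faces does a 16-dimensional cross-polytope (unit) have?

An n-cross-polytope has 2^(k+1)·C(n,k+1) k-faces. Here 2^3·C(16,3) = 8·560 = 4480.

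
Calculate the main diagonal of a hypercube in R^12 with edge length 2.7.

||(2.7,2.7,...,2.7)|| = √(12)·2.7 ≈ 9.35307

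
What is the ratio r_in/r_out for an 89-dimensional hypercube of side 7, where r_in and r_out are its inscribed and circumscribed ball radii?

r_in = 7/2 (half the side); r_out = 7√89/2 (half the diagonal). Ratio = 1/√89 ≈ 0.106.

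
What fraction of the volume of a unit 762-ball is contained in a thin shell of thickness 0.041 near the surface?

1 - (1-0.041)^762 ≈ 1 - 1.399e-14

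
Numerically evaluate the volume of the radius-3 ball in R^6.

The n-ball volume is π^(n/2)·r^n/Γ(n/2+1). With n=6, r=3: V = 243·π^3/2 ≈ 3767.26.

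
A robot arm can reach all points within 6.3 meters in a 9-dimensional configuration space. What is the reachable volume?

The n-ball volume is π^(n/2)·r^n/Γ(n/2+1). With n=9, r=6.3: V ≈ 5.15683e+07.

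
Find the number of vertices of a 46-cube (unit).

Each vertex is a binary string of length 46, so there are 2^46 = 70368744177664.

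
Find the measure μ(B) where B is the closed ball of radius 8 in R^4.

Volume = π^{4/2}·(8)^4/Γ(3) = 2048·π^2 ≈ 20212.9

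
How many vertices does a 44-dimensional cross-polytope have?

The 44-dimensional cross-polytope has 2n = 2·44 = 88 vertices.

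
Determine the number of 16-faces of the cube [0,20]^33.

Number of 16-faces = C(33,16) · 2^(33-16) = 1166803110 · 131072 = 152935217233920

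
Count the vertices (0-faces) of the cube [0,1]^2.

Number of vertices = 2^2 = 4.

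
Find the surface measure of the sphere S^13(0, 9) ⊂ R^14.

S = n·V_n(r)/r = 14·V_14(9)/9 (volume-to-surface relation), giving 282429536481·π^7/40 ≈ 2.13255e+13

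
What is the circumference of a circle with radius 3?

|∂B_2(3)| = 2πr = 2π·3 ≈ 18.8496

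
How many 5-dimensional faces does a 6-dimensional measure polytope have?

f_5(6-cube) = (6 choose 5) · 2^1 = 12.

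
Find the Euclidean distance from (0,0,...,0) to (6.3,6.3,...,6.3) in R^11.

Diagonal = √11 · 6.3 ≈ 20.8947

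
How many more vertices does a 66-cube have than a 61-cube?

The 66-cube has 2^66 = 73786976294838206464 vertices. The 61-cube has 2^61 = 2305843009213693952 vertices. Difference: 73786976294838206464 - 2305843009213693952 = 71481133285624512512.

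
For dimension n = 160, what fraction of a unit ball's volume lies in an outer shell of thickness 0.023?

1 - (1-0.023)^160 ≈ 0.975838 ≈ 97.58%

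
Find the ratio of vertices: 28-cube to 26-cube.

The 28-cube has 2^28 = 268435456 vertices. The 26-cube has 2^26 = 67108864 vertices. Ratio: 268435456/67108864 = 4.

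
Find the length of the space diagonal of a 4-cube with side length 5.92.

d = √(5.92² + 5.92² + ... + 5.92²) [4 terms] = √(4·5.92²) = 5.92√4 = 11.84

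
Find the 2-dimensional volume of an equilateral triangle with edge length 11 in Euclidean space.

Area = (√3/4) · 11² = 52.3945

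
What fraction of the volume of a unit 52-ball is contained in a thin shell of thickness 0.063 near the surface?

1 - (1-0.063)^52 ≈ 0.96608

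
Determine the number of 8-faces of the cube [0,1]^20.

Number of 8-faces = C(20,8) · 2^(20-8) = 125970 · 4096 = 515973120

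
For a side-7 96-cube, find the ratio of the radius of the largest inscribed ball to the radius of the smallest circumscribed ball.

r_in = 7/2 (half the side); r_out = 7√96/2 (half the diagonal). Ratio = 1/√96 ≈ 0.102062.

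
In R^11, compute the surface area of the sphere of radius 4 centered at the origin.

The surface area of an n-ball is 2π^(n/2) r^(n-1) / Γ(n/2). For n=11, r=4: 67108864·π^5/945 ≈ 2.17319e+07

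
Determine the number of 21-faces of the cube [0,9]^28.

Choose 21 of 28 axes to span the face (C(28,21) = 1184040 ways), then fix each of the remaining 7 coordinates at one of its two extreme values (2^7 = 128 ways): 1184040·128 = 151557120.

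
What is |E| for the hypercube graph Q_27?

Number of 1-faces = C(27,1)·2^(27-1) = 27·67108864 = 1811939328.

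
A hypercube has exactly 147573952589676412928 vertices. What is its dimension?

n = log_2(147573952589676412928) = 67.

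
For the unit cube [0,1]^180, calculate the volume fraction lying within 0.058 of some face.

The inner cube has side 1-2·0.058 = 0.884 and volume (0.884)^180 ≈ 2.298e-10, so the shell holds 1 - 2.298e-10 of the volume.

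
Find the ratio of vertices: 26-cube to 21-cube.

The 26-cube has 2^26 = 67108864 vertices. The 21-cube has 2^21 = 2097152 vertices. Ratio: 67108864/2097152 = 32.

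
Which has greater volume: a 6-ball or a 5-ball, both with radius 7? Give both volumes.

V_6(7) ≈ 607976. V_5(7) ≈ 88468.5. The 6-ball is larger.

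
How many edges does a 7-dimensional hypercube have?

An n-cube has n·2^(n-1) edges. With n = 7: 7·64 = 448.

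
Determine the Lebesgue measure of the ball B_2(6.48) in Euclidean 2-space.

The n-ball volume is π^(n/2)·r^n/Γ(n/2+1). With n=2, r=6.48: V ≈ 131.917.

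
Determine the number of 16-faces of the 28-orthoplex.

Number of 16-faces = 2^(16+1) · C(28,16+1) = 131072 · 21474180 = 2814663720960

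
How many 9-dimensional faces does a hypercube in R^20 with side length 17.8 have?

An n-cube has C(n,k)·2^(n-k) k-faces. Here C(20,9)·2^11 = 167960·2048 = 343982080.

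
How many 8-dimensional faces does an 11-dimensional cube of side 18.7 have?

Choose 8 of 11 axes to span the face (C(11,8) = 165 ways), then fix each of the remaining 3 coordinates at one of its two extreme values (2^3 = 8 ways): 165·8 = 1320.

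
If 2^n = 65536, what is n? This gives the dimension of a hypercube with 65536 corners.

2^n = 65536 ⇒ n = log_2(65536) = 16.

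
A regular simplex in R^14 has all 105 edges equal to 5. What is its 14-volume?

Volume = 5^14 · √(15/2^14) / 14! ≈ 0.0021184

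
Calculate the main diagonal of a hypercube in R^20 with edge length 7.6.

d = √(7.6² + 7.6² + ... + 7.6²) [20 terms] = √(20·7.6²) = 7.6√20 ≈ 33.9882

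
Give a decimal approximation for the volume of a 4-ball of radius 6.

The n-ball volume is π^(n/2)·r^n/Γ(n/2+1). With n=4, r=6: V = 648·π^2 ≈ 6395.5.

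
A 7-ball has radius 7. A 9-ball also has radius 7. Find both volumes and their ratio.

V_7(7.0) ≈ 3.89105e+06. V_9(7.0) ≈ 1.33107e+08. Ratio V_7/V_9 ≈ 0.02923.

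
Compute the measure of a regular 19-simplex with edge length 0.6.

V_19 = √(20) · 0.6^19 / (19! · 2^(19/2)) ≈ 3.09392e-24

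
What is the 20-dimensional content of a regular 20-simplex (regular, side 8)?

Volume = 8^20 · √(21/2^20) / 20! ≈ 0.00212073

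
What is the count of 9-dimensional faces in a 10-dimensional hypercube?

Choose 9 of 10 axes to span the face (C(10,9) = 10 ways), then fix each of the remaining 1 coordinate at one of its two extreme values (2^1 = 2 ways): 10·2 = 20.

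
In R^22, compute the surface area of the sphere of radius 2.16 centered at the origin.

|∂B_22(2.16)| ≈ 1.71177e+06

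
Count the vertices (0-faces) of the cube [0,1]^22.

The 22-cube has 2^22 = 4194304 vertices.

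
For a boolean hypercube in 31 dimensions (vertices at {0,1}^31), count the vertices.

The 31-cube has 2^31 = 2147483648 vertices.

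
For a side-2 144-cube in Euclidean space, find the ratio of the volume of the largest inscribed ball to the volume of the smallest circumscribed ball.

The radii are 2/2 and 2√144/2, so the volume ratio is (1/√144)^144 = 144^{-144/2} ≈ 3.96187e-156.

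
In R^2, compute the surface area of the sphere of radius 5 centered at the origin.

S = n·V_n(r)/r = 2·V_2(5)/5 (volume-to-surface relation), giving 2πr = 2π·5 ≈ 31.4159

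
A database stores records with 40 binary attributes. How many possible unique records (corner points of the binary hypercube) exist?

Each vertex is a binary string of length 40, so there are 2^40 = 1099511627776.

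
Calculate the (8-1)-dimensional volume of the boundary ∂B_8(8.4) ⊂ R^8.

S_8(8.4) = 2·π^(8/2)·(8.4)^7 / Γ(8/2) ≈ 9.58149e+07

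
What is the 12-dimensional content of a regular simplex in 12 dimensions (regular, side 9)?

V_12 = √(13) · 9^12 / (12! · 2^(12/2)) ≈ 33.2173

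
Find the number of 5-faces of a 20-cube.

An n-cube has C(n,k)·2^(n-k) k-faces. Here C(20,5)·2^15 = 15504·32768 = 508035072.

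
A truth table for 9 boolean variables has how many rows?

Number of vertices = 2^9 = 512.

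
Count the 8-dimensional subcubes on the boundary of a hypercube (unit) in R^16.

Number of 8-faces = C(16,8) · 2^(16-8) = 12870 · 256 = 3294720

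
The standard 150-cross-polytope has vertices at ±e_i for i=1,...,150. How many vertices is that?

The 150-dimensional cross-polytope has 2n = 2·150 = 300 vertices.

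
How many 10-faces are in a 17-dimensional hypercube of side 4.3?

Choose 10 of 17 axes to span the face (C(17,10) = 19448 ways), then fix each of the remaining 7 coordinates at one of its two extreme values (2^7 = 128 ways): 19448·128 = 2489344.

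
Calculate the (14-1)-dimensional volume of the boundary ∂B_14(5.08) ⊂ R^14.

The surface area of an n-ball is 2π^(n/2) r^(n-1) / Γ(n/2). For n=14, r=5.08: 1.25885e+10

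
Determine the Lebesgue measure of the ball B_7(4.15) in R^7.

The n-ball volume is π^(n/2)·r^n/Γ(n/2+1). With n=7, r=4.15: V ≈ 100165.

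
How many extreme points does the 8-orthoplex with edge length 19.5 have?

Number of vertices = 2n = 16.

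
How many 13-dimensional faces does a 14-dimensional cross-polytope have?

An n-cross-polytope has 2^(k+1)·C(n,k+1) k-faces. Here 2^14·C(14,14) = 16384·1 = 16384.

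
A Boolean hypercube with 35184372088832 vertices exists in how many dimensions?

Since 2^n = 35184372088832, we have n = 45.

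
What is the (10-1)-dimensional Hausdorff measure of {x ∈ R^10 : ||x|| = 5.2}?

S = n·V_n(r)/r = 10·V_10(5.2)/5.2 (volume-to-surface relation), giving 7.08922e+07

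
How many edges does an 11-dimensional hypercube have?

The 11-cube has n·2^(n-1) = 11·2^10 = 11·1024 = 11264 edges.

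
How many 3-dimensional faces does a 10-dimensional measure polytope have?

f_3(10-cube) = (10 choose 3) · 2^7 = 15360.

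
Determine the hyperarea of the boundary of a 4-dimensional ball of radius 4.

S = n·V_n(r)/r = 4·V_4(4)/4 (volume-to-surface relation), giving 128·π^2 ≈ 1263.31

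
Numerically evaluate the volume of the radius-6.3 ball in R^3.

The n-ball volume is π^(n/2)·r^n/Γ(n/2+1). With n=3, r=6.3: V ≈ 1047.39.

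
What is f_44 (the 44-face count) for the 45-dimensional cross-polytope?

f_44(45-orthoplex) = 2^45 · (45 choose 45) = 35184372088832.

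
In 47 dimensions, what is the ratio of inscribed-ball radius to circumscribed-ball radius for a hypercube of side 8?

r_in / r_out = (8/2) / (8√47/2) = 1/√47 ≈ 0.145865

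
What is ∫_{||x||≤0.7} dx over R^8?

V_8(0.7) = π^(8/2) · (0.7)^8 / Γ(8/2 + 1) ≈ 0.233977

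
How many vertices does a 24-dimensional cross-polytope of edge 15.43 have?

The 24-dimensional cross-polytope has 2n = 2·24 = 48 vertices.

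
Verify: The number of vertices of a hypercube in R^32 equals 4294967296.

True. The 32-cube has 2^32 = 4294967296 vertices.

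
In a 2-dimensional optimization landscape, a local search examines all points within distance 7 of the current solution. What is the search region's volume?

The n-ball volume is π^(n/2)·r^n/Γ(n/2+1). With n=2, r=7: V = 49·π ≈ 153.938.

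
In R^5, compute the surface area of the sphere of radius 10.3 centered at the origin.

|∂B_5(10.3)| ≈ 296222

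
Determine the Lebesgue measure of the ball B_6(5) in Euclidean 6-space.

V_6(5) = π^(6/2) · (5)^6 / Γ(6/2 + 1) = 15625·π^3/6 ≈ 80745.5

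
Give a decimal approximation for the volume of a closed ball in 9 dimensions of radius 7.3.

The n-ball volume is π^(n/2)·r^n/Γ(n/2+1). With n=9, r=7.3: V ≈ 1.94188e+08.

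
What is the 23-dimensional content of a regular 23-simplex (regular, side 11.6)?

Volume = 11.6^23 · √(24/2^23) / 23! ≈ 0.198747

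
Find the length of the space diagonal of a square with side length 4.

Diagonal = √2 · 4 ≈ 5.65685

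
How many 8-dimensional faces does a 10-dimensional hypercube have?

Number of 8-faces = C(10,8) · 2^(10-8) = 45 · 4 = 180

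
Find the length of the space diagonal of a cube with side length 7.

d = √(7² + 7² + ... + 7²) [3 terms] = √(3·7²) = 7√3 ≈ 12.1244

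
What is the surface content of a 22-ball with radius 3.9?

S_22(3.9) = 2·π^(22/2)·(3.9)^21 / Γ(22/2) ≈ 4.19056e+11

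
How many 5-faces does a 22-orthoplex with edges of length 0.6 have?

An n-cross-polytope has 2^(k+1)·C(n,k+1) k-faces. Here 2^6·C(22,6) = 64·74613 = 4775232.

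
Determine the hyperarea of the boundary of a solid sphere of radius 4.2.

S = n·V_n(r)/r = 3·V_3(4.2)/4.2 (volume-to-surface relation), giving 4πr² = 4π·(4.2)² ≈ 221.671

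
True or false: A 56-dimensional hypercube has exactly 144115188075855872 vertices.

False. The 56-cube has 2^56 = 72057594037927936 vertices.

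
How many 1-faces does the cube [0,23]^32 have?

Number of 1-faces = C(32,1)·2^(32-1) = 32·2147483648 = 68719476736.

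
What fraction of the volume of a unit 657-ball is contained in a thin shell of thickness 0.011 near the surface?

V(inner)/V(outer) = ((1-0.011)/1)^657 ≈ 0.0006982, so the shell fraction is 0.999302.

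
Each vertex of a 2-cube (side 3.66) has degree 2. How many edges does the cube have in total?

Each of the 2^2 = 4 vertices has degree 2; total edges = 2·2^2/2 = 4.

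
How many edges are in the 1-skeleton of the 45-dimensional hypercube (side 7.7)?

Each of the 2^45 = 35184372088832 vertices has degree 45; total edges = 45·2^45/2 = 791648371998720.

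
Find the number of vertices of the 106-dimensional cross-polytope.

An n-cross-polytope has 2n vertices; here n = 106, giving 212.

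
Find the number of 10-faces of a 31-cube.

f_10(31-cube) = (31 choose 10) · 2^21 = 93013231534080.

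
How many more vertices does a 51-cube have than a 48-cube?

The 51-cube has 2^51 = 2251799813685248 vertices. The 48-cube has 2^48 = 281474976710656 vertices. Difference: 2251799813685248 - 281474976710656 = 1970324836974592.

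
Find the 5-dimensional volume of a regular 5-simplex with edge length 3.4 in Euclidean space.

Volume = 3.4^5 · √(6/2^5) / 5! ≈ 1.63951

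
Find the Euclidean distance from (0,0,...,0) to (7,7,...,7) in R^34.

The space diagonal of an n-cube of side s is s√n. Here 7·√34 ≈ 40.8167.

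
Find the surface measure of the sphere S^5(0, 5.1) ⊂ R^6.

|∂B_6(5.1)| ≈ 106979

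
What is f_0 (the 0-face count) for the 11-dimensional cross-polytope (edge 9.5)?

Number of 0-faces = 2^(0+1) · C(11,0+1) = 2 · 11 = 22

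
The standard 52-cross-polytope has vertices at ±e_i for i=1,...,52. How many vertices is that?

The vertices are ±e_1, ..., ±e_52, so there are 2·52 = 104.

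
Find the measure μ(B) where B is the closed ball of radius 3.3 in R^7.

Volume = π^{7/2}·(3.3)^7/Γ(9/2) ≈ 20136.2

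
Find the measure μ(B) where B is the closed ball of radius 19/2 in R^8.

Volume = π^{8/2}·(19/2)^8/Γ(5) = 16983563041·π^4/6144 ≈ 2.69263e+08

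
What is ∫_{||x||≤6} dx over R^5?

Volume = π^{5/2}·(6)^5/Γ(7/2) = 20736·π^2/5 ≈ 40931.2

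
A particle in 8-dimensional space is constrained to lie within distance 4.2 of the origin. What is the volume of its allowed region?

Volume = π^{8/2}·(4.2)^8/Γ(5) ≈ 392991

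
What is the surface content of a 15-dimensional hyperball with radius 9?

S_15(9) = 2·π^(15/2)·(9)^14 / Γ(15/2) = 216905884017408·π^7/5005 ≈ 1.30893e+14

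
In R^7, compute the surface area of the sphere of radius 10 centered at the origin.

|∂B_7(10)| = 3200000·π^3/3 ≈ 3.30734e+07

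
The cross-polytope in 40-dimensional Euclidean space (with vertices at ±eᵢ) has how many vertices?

An n-cross-polytope has 2n vertices; here n = 40, giving 80.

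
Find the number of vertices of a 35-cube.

Each vertex is a binary string of length 35, so there are 2^35 = 34359738368.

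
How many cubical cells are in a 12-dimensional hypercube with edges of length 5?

An n-cube has C(n,k)·2^(n-k) k-faces. Here C(12,3)·2^9 = 220·512 = 112640.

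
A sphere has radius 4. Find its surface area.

S = n·V_n(r)/r = 3·V_3(4)/4 (volume-to-surface relation), giving 4πr² = 4π·(4)² ≈ 201.062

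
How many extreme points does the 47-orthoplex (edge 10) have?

The 47-dimensional cross-polytope has 2n = 2·47 = 94 vertices.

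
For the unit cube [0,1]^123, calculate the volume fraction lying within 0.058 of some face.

The inner cube has side 1-2·0.058 = 0.884 and volume (0.884)^123 ≈ 2.592e-07, so the shell holds 0.9999997408 of the volume.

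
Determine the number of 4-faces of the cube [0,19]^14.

An n-cube has C(n,k)·2^(n-k) k-faces. Here C(14,4)·2^10 = 1001·1024 = 1025024.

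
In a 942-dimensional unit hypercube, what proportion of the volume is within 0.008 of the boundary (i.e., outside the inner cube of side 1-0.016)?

1 - (1 - 2·0.008)^942 = 1 - 0.984^942 ≈ 0.999999748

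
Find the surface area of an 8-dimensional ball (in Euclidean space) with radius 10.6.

|∂B_8(10.6)| ≈ 4.88224e+08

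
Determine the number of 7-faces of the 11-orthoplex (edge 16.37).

Number of 7-faces = 2^(7+1) · C(11,7+1) = 256 · 165 = 42240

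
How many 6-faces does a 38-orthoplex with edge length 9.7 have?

An n-cross-polytope has 2^(k+1)·C(n,k+1) k-faces. Here 2^7·C(38,7) = 128·12620256 = 1615392768.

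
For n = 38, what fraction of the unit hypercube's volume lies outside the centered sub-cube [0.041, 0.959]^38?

The inner cube has side 1-2·0.041 = 0.918 and volume (0.918)^38 ≈ 0.03873, so the shell holds 0.961272 of the volume.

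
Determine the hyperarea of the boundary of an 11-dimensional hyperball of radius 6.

|∂B_11(6)| = 143327232·π^5/35 ≈ 1.25317e+09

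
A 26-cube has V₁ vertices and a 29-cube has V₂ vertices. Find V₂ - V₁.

V₁ = 2^26 = 67108864. V₂ = 2^29 = 536870912. V₂ - V₁ = 469762048.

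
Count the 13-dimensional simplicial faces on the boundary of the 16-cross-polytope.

f_13(16-orthoplex) = 2^14 · (16 choose 14) = 1966080.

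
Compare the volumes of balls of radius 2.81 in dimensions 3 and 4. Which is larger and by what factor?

V_3(2.81) ≈ 92.941, V_4(2.81) ≈ 307.677. The 4-ball is larger by a factor of 3.31.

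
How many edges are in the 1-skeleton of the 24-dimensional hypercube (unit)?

An n-cube has n·2^(n-1) edges. With n = 24: 24·8388608 = 201326592.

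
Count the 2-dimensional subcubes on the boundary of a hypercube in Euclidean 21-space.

f_2(21-cube) = (21 choose 2) · 2^19 = 110100480.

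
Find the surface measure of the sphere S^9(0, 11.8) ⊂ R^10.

|∂B_10(11.8)| ≈ 1.13111e+11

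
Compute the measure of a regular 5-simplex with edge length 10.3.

V_5 = √(6) · 10.3^5 / (5! · 2^(5/2)) ≈ 418.317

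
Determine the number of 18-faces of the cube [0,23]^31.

Number of 18-faces = C(31,18) · 2^(31-18) = 206253075 · 8192 = 1689625190400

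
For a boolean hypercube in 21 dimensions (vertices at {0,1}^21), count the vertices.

Each vertex is a binary string of length 21, so there are 2^21 = 2097152.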